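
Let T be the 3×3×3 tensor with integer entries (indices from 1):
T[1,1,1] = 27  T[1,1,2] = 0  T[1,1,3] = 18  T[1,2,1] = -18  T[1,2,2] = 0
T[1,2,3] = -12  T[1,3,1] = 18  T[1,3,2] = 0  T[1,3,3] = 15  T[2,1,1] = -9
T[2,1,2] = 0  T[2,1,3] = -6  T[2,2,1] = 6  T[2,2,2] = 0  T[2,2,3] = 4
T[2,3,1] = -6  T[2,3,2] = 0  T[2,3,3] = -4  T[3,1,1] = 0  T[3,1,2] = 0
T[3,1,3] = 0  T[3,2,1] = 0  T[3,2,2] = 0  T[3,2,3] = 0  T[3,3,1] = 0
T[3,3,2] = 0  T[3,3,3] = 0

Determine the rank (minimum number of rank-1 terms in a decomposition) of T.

Lower bound: the mode-2 unfolding of T (rows indexed by j, columns by (i,k) = (1,1), (1,2), (1,3), (2,1), (2,2), (2,3), (3,1), (3,2), (3,3)) is [[27, 0, 18, -9, 0, -6, 0, 0, 0], [-18, 0, -12, 6, 0, 4, 0, 0, 0], [18, 0, 15, -6, 0, -4, 0, 0, 0]].
There the 2×2 minor on rows j ∈ {1, 3}, columns (i,k) ∈ {(1,1), (1,3)} is det [[27, 18], [18, 15]] = 81 ≠ 0, so this unfolding has rank ≥ 2; CP rank is at least every unfolding rank, so rank(T) ≥ 2. (Unfolding ranks only ever bound the CP rank from below — rank(T) can be strictly larger than all of them — so the matching upper bound has to come from an explicit 2-term decomposition.)
Upper bound — finding two terms. Write S_k = T[:,:,k] for the frontal slices: S₁ = [[27, -18, 18], [-9, 6, -6], [0, 0, 0]], S₂ = [[0, 0, 0], [0, 0, 0], [0, 0, 0]], S₃ = [[18, -12, 15], [-6, 4, -4], [0, 0, 0]].
If T = a₁ (x) b₁ (x) c₁ + a₂ (x) b₂ (x) c₂ then each S_k = c₁[k]·a₁b₁ᵀ + c₂[k]·a₂b₂ᵀ. S₁ and S₃ are linearly independent, so a₁b₁ᵀ and a₂b₂ᵀ must span the same plane of matrices: they are the rank-1 matrices of the form x·S₁ + y·S₃.
The 2×2 minor of x·S₁ + y·S₃ on rows {1,2}, columns {1,3} is 27·xy + 18·y² = 9·(3·x + 2·y)(y), vanishing at (x:y) = (2:-3) and (1:0).
M₁ = 2·S₁ − 3·S₃ = [[0, 0, -9], [0, 0, 0], [0, 0, 0]] = (-9)·[1, 0, 0][0, 0, 1]ᵀ and M₂ = S₁ = [[27, -18, 18], [-9, 6, -6], [0, 0, 0]] = 3·[3, -1, 0][3, -2, 2]ᵀ, so take a₁ = [1, 0, 0], b₁ = [0, 0, 1], a₂ = [3, -1, 0], b₂ = [3, -2, 2].
Each slice is an integer combination of E₁ = a₁b₁ᵀ and E₂ = a₂b₂ᵀ: S₁ = 3·E₂, S₂ = 0, S₃ = 3·E₁ + 2·E₂; reading off coefficients, c₁ = [0, 0, 3] and c₂ = [3, 0, 2].
Hence T = [1, 0, 0] (x) [0, 0, 1] (x) [0, 0, 3] + [3, -1, 0] (x) [3, -2, 2] (x) [3, 0, 2], so rank(T) ≤ 2.
These bounds meet, so rank(T) = 2.
Check entry T[3,3,1] = 0: (0)·(1)·(0) + (0)·(2)·(3) = 0.

2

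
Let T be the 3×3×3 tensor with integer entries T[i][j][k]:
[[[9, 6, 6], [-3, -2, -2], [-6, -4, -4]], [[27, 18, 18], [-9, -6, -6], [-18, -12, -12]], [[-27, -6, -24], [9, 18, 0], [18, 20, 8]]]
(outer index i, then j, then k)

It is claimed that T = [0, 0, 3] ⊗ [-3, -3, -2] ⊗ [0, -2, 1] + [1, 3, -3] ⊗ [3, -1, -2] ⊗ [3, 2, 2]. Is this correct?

Reconstruct entry (2,0,1) from the claimed factors: Σₗ aₗ[2]bₗ[0]cₗ[1] = (3)·(-3)·(-2) + (-3)·(3)·(2) = 0, but T[2,0,1] = -6. The claim is false.

No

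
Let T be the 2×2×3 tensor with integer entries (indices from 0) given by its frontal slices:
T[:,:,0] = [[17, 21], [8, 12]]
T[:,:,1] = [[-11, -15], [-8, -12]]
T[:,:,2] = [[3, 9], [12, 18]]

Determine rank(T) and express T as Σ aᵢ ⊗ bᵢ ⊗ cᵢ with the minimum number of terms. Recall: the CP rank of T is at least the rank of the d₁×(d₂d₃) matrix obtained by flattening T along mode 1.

Lower bound: in the mode-2 unfolding of T (rows indexed by j, columns by (i,k)) the 2×2 minor on rows j ∈ {0, 1}, columns (i,k) ∈ {(0,0), (0,1)} is det [[17, -11], [21, -15]] = -24 ≠ 0, so that unfolding has rank ≥ 2 and hence rank(T) ≥ 2 (CP rank is at least every unfolding rank, though it can be larger).
Upper bound: with S_k = T[:,:,k], the two rank-1 terms a₁b₁ᵀ, a₂b₂ᵀ are the rank-1 members of the pencil x·S₀ + y·S₁.
det(x·S₀ + y·S₁) is 36·x² − 48·xy + 12·y² = 12·(3·x − y)(x − y), vanishing at (x:y) = (1:3) and (1:1).
M₁ = S₀ + 3·S₁ = [[-16, -24], [-16, -24]] = (-8)·(1, 1)(2, 3)ᵀ and M₂ = S₀ + S₁ = [[6, 6], [0, 0]] = 6·(1, 0)(1, 1)ᵀ, so take a₁ = (1, 1), b₁ = (2, 3), a₂ = (1, 0), b₂ = (1, 1).
Each slice is an integer combination of E₁ = a₁b₁ᵀ and E₂ = a₂b₂ᵀ: S₀ = 4·E₁ + 9·E₂, S₁ = −4·E₁ − 3·E₂, S₂ = 6·E₁ − 9·E₂; reading off coefficients, c₁ = (4, -4, 6) and c₂ = (9, -3, -9).
Hence T = (1, 1) ⊗ (2, 3) ⊗ (4, -4, 6) + (1, 0) ⊗ (1, 1) ⊗ (9, -3, -9), so rank(T) ≤ 2.
These bounds meet, so rank(T) = 2.

rank(T) = 2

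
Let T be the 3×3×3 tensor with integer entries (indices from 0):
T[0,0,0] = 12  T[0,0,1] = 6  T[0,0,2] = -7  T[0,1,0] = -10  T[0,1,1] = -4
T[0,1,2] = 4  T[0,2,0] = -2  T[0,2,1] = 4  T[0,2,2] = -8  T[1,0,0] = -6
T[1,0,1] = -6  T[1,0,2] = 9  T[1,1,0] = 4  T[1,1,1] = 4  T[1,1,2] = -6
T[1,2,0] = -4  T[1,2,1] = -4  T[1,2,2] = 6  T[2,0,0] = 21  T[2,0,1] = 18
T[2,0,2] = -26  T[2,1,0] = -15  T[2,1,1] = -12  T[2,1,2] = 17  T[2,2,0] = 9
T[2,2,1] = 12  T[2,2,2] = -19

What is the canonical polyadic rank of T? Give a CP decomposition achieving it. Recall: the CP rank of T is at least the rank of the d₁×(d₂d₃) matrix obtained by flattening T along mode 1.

rank(T) = 2

Lower bound: the mode-3 unfolding of T (rows indexed by k, columns by (i,j) = (0,0), (0,1), (0,2), (1,0), (1,1), (1,2), (2,0), (2,1), (2,2)) is [[12, -10, -2, -6, 4, -4, 21, -15, 9], [6, -4, 4, -6, 4, -4, 18, -12, 12], [-7, 4, -8, 9, -6, 6, -26, 17, -19]].
There the 2×2 minor on rows k ∈ {0, 1}, columns (i,j) ∈ {(0,0), (0,1)} is det [[12, -10], [6, -4]] = 12 ≠ 0, so this unfolding has rank ≥ 2; CP rank is at least every unfolding rank, so rank(T) ≥ 2. (This is only a lower bound: in general the CP rank may exceed every unfolding rank, so we still need to exhibit 2 rank-1 terms summing to T.)
Upper bound — finding two terms. Write S_k = T[:,:,k] for the frontal slices: S₀ = [[12, -10, -2], [-6, 4, -4], [21, -15, 9]], S₁ = [[6, -4, 4], [-6, 4, -4], [18, -12, 12]], S₂ = [[-7, 4, -8], [9, -6, 6], [-26, 17, -19]].
If T = a₁ (x) b₁ (x) c₁ + a₂ (x) b₂ (x) c₂ then each S_k = c₁[k]·a₁b₁ᵀ + c₂[k]·a₂b₂ᵀ. S₀ and S₁ are linearly independent, so a₁b₁ᵀ and a₂b₂ᵀ must span the same plane of matrices: they are the rank-1 matrices of the form x·S₀ + y·S₁.
The 2×2 minor of x·S₀ + y·S₁ on rows {0,1}, columns {0,1} is −12·x² − 12·xy = (-12)·(x + y)(x), vanishing at (x:y) = (1:-1) and (0:1).
M₁ = S₀ − S₁ = [[6, -6, -6], [0, 0, 0], [3, -3, -3]] = 3·[2, 0, 1][1, -1, -1]ᵀ and M₂ = S₁ = [[6, -4, 4], [-6, 4, -4], [18, -12, 12]] = 2·[1, -1, 3][3, -2, 2]ᵀ, so take a₁ = [2, 0, 1], b₁ = [1, -1, -1], a₂ = [1, -1, 3], b₂ = [3, -2, 2].
Each slice is an integer combination of E₁ = a₁b₁ᵀ and E₂ = a₂b₂ᵀ: S₀ = 3·E₁ + 2·E₂, S₁ = 2·E₂, S₂ = E₁ − 3·E₂; reading off coefficients, c₁ = [3, 0, 1] and c₂ = [2, 2, -3].
Hence T = [2, 0, 1] (x) [1, -1, -1] (x) [3, 0, 1] + [1, -1, 3] (x) [3, -2, 2] (x) [2, 2, -3], so rank(T) ≤ 2.
These bounds meet, so rank(T) = 2.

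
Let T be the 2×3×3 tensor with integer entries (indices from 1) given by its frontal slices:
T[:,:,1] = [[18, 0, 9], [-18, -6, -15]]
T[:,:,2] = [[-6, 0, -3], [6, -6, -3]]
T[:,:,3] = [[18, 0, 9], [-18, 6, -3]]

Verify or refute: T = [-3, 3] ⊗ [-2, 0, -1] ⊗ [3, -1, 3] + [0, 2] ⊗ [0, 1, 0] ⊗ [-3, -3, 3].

No

Reconstruct entry (2,3,1) from the claimed factors: Σₗ aₗ[2]bₗ[3]cₗ[1] = (3)·(-1)·(3) + (2)·(0)·(-3) = -9, but T[2,3,1] = -15. The claim is false.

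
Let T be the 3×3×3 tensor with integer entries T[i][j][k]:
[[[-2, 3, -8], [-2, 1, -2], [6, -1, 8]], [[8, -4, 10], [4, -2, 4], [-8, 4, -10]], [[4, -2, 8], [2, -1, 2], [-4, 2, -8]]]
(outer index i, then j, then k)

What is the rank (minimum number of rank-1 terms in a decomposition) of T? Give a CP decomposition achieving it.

Lower bound: in the mode-1 unfolding of T (rows indexed by i, columns by (j,k)) the 3×3 minor on rows i ∈ {0, 1, 2}, columns (j,k) ∈ {(0,0), (0,1), (0,2)} is det [[-2, 3, -8], [8, -4, 10], [4, -2, 8]] = -48 ≠ 0, so that unfolding has rank ≥ 3 and hence rank(T) ≥ 3 (CP rank is at least every unfolding rank, though it can be larger).
Upper bound: T is a sum of 3 rank-1 terms, T = [1, -2, -1] ⊗ [2, 1, -2] ⊗ [-2, 1, -2] + [1, 0, 0] ⊗ [1, 0, 1] ⊗ [2, 1, 0] + [2, -1, -2] ⊗ [1, 0, -1] ⊗ [0, 0, -2] (written with every a and b primitive with positive leading entry and the scale carried by c; CP decompositions are not unique, and this one is verified by expanding entrywise), so rank(T) ≤ 3.
These bounds meet, so rank(T) = 3.

rank(T) = 3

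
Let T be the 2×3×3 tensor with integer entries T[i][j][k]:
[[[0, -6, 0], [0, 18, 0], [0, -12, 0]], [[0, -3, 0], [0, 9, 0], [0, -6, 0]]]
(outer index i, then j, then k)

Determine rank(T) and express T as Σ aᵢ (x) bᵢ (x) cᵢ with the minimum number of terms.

Lower bound: T ≠ 0 (e.g. T[0,0,1] = -6), so rank(T) ≥ 1.
Upper bound: the mode-1 fibre T[:,0,1] = [-6, -3] gives a = [2, 1] (primitive direction); the mode-2 fibre T[0,:,1] = [-6, 18, -12] gives b = [1, -3, 2]; then c[k] = T[0,0,k] / (a[0]·b[0]) = [0, -6, 0] / 2 = [0, -3, 0].
Expanding [2, 1] (x) [1, -3, 2] (x) [0, -3, 0] reproduces all 18 entries of T, so T = [2, 1] (x) [1, -3, 2] (x) [0, -3, 0] and rank(T) ≤ 1.
These bounds meet, so rank(T) = 1.

rank(T) = 1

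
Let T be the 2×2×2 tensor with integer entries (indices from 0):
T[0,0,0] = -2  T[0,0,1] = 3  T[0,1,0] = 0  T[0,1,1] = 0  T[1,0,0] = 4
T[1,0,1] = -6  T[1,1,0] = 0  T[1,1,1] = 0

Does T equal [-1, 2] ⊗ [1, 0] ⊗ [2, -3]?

Yes

Reconstruct entrywise from the claimed factors. For example, T[1,0,0] = 4 and Σₗ aₗ[1]bₗ[0]cₗ[0] = (2)·(1)·(2) = 4; checking all 8 entries, every one matches. The claim holds.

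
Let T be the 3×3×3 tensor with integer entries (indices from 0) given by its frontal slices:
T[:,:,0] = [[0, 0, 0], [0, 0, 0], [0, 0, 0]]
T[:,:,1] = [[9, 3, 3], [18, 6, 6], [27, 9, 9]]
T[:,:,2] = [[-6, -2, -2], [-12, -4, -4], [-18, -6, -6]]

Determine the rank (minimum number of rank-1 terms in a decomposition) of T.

Lower bound: T ≠ 0 (e.g. T[0,0,1] = 9), so rank(T) ≥ 1.
Upper bound: if T = a ⊗ b ⊗ c then every fibre of T is a multiple of the corresponding factor, so read the factors off the fibres through the nonzero entry T[0,0,1] = 9.
The mode-1 fibre T[:,0,1] = [9, 18, 27] gives a = [1, 2, 3] (primitive direction); the mode-2 fibre T[0,:,1] = [9, 3, 3] gives b = [3, 1, 1]; then c[k] = T[0,0,k] / (a[0]·b[0]) = [0, 9, -6] / 3 = [0, 3, -2].
Expanding [1, 2, 3] ⊗ [3, 1, 1] ⊗ [0, 3, -2] reproduces all 27 entries of T, so T = [1, 2, 3] ⊗ [3, 1, 1] ⊗ [0, 3, -2] and rank(T) ≤ 1.
These bounds meet, so rank(T) = 1.

1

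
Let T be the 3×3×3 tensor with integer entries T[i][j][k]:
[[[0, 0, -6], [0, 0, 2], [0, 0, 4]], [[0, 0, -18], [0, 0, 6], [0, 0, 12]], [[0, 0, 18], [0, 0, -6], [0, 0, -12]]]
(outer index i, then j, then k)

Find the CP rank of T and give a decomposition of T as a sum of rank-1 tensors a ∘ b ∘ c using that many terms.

Lower bound: T ≠ 0 (e.g. T[0,0,2] = -6), so rank(T) ≥ 1.
Upper bound: if T = a ∘ b ∘ c then every fibre of T is a multiple of the corresponding factor, so read the factors off the fibres through the nonzero entry T[0,0,2] = -6.
The mode-1 fibre T[:,0,2] = [-6, -18, 18] gives a = [1, 3, -3] (primitive direction); the mode-2 fibre T[0,:,2] = [-6, 2, 4] gives b = [3, -1, -2]; then c[k] = T[0,0,k] / (a[0]·b[0]) = [0, 0, -6] / 3 = [0, 0, -2].
Expanding [1, 3, -3] ∘ [3, -1, -2] ∘ [0, 0, -2] reproduces all 27 entries of T, so T = [1, 3, -3] ∘ [3, -1, -2] ∘ [0, 0, -2] and rank(T) ≤ 1.
These bounds meet, so rank(T) = 1.
Check entry T[2,0,0] = 0: (-3)·(3)·(0) = 0.

rank(T) = 1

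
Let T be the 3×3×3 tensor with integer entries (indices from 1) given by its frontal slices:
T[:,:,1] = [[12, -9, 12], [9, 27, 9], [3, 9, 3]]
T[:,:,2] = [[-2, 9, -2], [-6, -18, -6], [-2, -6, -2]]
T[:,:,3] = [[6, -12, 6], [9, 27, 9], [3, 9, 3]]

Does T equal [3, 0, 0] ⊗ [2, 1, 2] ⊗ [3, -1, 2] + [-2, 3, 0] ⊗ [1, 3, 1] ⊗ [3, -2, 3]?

No

Reconstruct entry (3,1,1) from the claimed factors: Σₗ aₗ[3]bₗ[1]cₗ[1] = (0)·(2)·(3) + (0)·(1)·(3) = 0, but T[3,1,1] = 3. The claim is false.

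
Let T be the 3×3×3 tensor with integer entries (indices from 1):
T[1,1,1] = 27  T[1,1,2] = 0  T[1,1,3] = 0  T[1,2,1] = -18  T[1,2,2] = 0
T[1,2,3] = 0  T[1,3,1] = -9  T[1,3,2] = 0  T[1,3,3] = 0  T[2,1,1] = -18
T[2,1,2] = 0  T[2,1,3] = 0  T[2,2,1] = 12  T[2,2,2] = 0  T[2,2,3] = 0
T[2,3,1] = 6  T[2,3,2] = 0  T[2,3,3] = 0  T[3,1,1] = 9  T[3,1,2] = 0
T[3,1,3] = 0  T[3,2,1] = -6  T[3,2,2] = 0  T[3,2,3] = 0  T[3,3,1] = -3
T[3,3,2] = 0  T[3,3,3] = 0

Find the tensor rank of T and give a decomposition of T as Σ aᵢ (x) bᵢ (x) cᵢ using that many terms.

rank(T) = 1

Lower bound: T ≠ 0 (e.g. T[1,1,1] = 27), so rank(T) ≥ 1.
Upper bound: if T = a (x) b (x) c then every fibre of T is a multiple of the corresponding factor, so read the factors off the fibres through the nonzero entry T[1,1,1] = 27.
The mode-1 fibre T[:,1,1] = [27, -18, 9] gives a = (3, -2, 1) (primitive direction); the mode-2 fibre T[1,:,1] = [27, -18, -9] gives b = (3, -2, -1); then c[k] = T[1,1,k] / (a[1]·b[1]) = [27, 0, 0] / 9 = (3, 0, 0).
Expanding (3, -2, 1) (x) (3, -2, -1) (x) (3, 0, 0) reproduces all 27 entries of T, so T = (3, -2, 1) (x) (3, -2, -1) (x) (3, 0, 0) and rank(T) ≤ 1.
These bounds meet, so rank(T) = 1.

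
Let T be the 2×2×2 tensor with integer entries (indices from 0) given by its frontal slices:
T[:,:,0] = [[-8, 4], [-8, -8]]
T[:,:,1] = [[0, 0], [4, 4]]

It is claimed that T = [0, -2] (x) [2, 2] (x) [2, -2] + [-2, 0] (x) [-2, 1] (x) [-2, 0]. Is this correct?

No

Reconstruct entry (1,0,1) from the claimed factors: Σₗ aₗ[1]bₗ[0]cₗ[1] = (-2)·(2)·(-2) + (0)·(-2)·(0) = 8, but T[1,0,1] = 4. The claim is false.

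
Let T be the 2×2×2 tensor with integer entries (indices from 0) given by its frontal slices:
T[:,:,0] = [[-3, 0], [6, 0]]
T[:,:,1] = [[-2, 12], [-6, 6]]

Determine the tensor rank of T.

Lower bound: the mode-2 unfolding of T (rows indexed by j, columns by (i,k) = (0,0), (0,1), (1,0), (1,1)) is [[-3, -2, 6, -6], [0, 12, 0, 6]].
There the 2×2 minor on rows j ∈ {0, 1}, columns (i,k) ∈ {(0,0), (0,1)} is det [[-3, -2], [0, 12]] = -36 ≠ 0, so this unfolding has rank ≥ 2; CP rank is at least every unfolding rank, so rank(T) ≥ 2. (Unfolding ranks only ever bound the CP rank from below — rank(T) can be strictly larger than all of them — so the matching upper bound has to come from an explicit 2-term decomposition.)
Upper bound — finding two terms. Write S_k = T[:,:,k] for the frontal slices: S₀ = [[-3, 0], [6, 0]], S₁ = [[-2, 12], [-6, 6]].
If T = a₁ ⊗ b₁ ⊗ c₁ + a₂ ⊗ b₂ ⊗ c₂ then each S_k = c₁[k]·a₁b₁ᵀ + c₂[k]·a₂b₂ᵀ. S₀ and S₁ are linearly independent, so a₁b₁ᵀ and a₂b₂ᵀ must span the same plane of matrices: they are the rank-1 matrices of the form x·S₀ + y·S₁.
det(x·S₀ + y·S₁) is −90·xy + 60·y² = (-30)·(3·x − 2·y)(y), vanishing at (x:y) = (2:3) and (1:0).
M₁ = 2·S₀ + 3·S₁ = [[-12, 36], [-6, 18]] = (-6)·[2, 1][1, -3]ᵀ and M₂ = S₀ = [[-3, 0], [6, 0]] = (-3)·[1, -2][1, 0]ᵀ, so take a₁ = [2, 1], b₁ = [1, -3], a₂ = [1, -2], b₂ = [1, 0].
Each slice is an integer combination of E₁ = a₁b₁ᵀ and E₂ = a₂b₂ᵀ: S₀ = −3·E₂, S₁ = −2·E₁ + 2·E₂; reading off coefficients, c₁ = [0, -2] and c₂ = [-3, 2].
Hence T = [2, 1] ⊗ [1, -3] ⊗ [0, -2] + [1, -2] ⊗ [1, 0] ⊗ [-3, 2], so rank(T) ≤ 2.
These bounds meet, so rank(T) = 2.

2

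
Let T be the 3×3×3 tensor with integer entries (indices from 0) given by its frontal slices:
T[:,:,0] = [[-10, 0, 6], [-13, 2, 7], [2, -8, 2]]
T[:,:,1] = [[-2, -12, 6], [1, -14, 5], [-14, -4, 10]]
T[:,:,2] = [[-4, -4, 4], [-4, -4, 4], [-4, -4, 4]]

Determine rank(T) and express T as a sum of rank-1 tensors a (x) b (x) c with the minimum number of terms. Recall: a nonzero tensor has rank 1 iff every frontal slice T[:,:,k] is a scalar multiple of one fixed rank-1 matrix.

rank(T) = 2

Lower bound: the mode-2 unfolding of T (rows indexed by j, columns by (i,k) = (0,0), (0,1), (0,2), (1,0), (1,1), (1,2), (2,0), (2,1), (2,2)) is [[-10, -2, -4, -13, 1, -4, 2, -14, -4], [0, -12, -4, 2, -14, -4, -8, -4, -4], [6, 6, 4, 7, 5, 4, 2, 10, 4]].
There the 2×2 minor on rows j ∈ {0, 1}, columns (i,k) ∈ {(0,0), (0,1)} is det [[-10, -2], [0, -12]] = 120 ≠ 0, so this unfolding has rank ≥ 2; CP rank is at least every unfolding rank, so rank(T) ≥ 2. (Unfolding ranks only ever bound the CP rank from below — rank(T) can be strictly larger than all of them — so the matching upper bound has to come from an explicit 2-term decomposition.)
Upper bound — finding two terms. Write S_k = T[:,:,k] for the frontal slices: S₀ = [[-10, 0, 6], [-13, 2, 7], [2, -8, 2]], S₁ = [[-2, -12, 6], [1, -14, 5], [-14, -4, 10]], S₂ = [[-4, -4, 4], [-4, -4, 4], [-4, -4, 4]].
If T = a₁ (x) b₁ (x) c₁ + a₂ (x) b₂ (x) c₂ then each S_k = c₁[k]·a₁b₁ᵀ + c₂[k]·a₂b₂ᵀ. S₀ and S₁ are linearly independent, so a₁b₁ᵀ and a₂b₂ᵀ must span the same plane of matrices: they are the rank-1 matrices of the form x·S₀ + y·S₁.
The 2×2 minor of x·S₀ + y·S₁ on rows {0,1}, columns {0,1} is −20·x² − 20·xy + 40·y² = (-20)·(x + 2·y)(x − y), vanishing at (x:y) = (2:-1) and (1:1).
M₁ = 2·S₀ − S₁ = [[-18, 12, 6], [-27, 18, 9], [18, -12, -6]] = (-3)·(2, 3, -2)(3, -2, -1)ᵀ and M₂ = S₀ + S₁ = [[-12, -12, 12], [-12, -12, 12], [-12, -12, 12]] = (-12)·(1, 1, 1)(1, 1, -1)ᵀ, so take a₁ = (2, 3, -2), b₁ = (3, -2, -1), a₂ = (1, 1, 1), b₂ = (1, 1, -1).
Each slice is an integer combination of E₁ = a₁b₁ᵀ and E₂ = a₂b₂ᵀ: S₀ = −E₁ − 4·E₂, S₁ = E₁ − 8·E₂, S₂ = −4·E₂; reading off coefficients, c₁ = (-1, 1, 0) and c₂ = (-4, -8, -4).
Hence T = (2, 3, -2) (x) (3, -2, -1) (x) (-1, 1, 0) + (1, 1, 1) (x) (1, 1, -1) (x) (-4, -8, -4), so rank(T) ≤ 2.
These bounds meet, so rank(T) = 2.
Check entry T[2,0,1] = -14: (-2)·(3)·(1) + (1)·(1)·(-8) = -14.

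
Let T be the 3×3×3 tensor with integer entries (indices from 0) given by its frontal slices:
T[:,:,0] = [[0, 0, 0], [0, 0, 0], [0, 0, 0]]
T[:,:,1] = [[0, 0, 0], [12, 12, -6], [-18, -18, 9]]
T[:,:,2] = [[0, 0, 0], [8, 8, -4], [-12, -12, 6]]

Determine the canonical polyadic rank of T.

1

Lower bound: T ≠ 0 (e.g. T[1,0,1] = 12), so rank(T) ≥ 1.
Upper bound: if T = a ⊗ b ⊗ c then every fibre of T is a multiple of the corresponding factor, so read the factors off the fibres through the nonzero entry T[1,0,1] = 12.
The mode-1 fibre T[:,0,1] = [0, 12, -18] gives a = [0, 2, -3] (primitive direction); the mode-2 fibre T[1,:,1] = [12, 12, -6] gives b = [2, 2, -1]; then c[k] = T[1,0,k] / (a[1]·b[0]) = [0, 12, 8] / 4 = [0, 3, 2].
Expanding [0, 2, -3] ⊗ [2, 2, -1] ⊗ [0, 3, 2] reproduces all 27 entries of T, so T = [0, 2, -3] ⊗ [2, 2, -1] ⊗ [0, 3, 2] and rank(T) ≤ 1.
These bounds meet, so rank(T) = 1.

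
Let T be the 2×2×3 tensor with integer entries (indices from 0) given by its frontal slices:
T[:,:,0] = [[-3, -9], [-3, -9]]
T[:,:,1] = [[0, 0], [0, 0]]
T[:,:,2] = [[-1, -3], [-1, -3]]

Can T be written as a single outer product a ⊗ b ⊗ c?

Yes

If T = a ⊗ b ⊗ c then every fibre of T is a multiple of the corresponding factor, so read the factors off the fibres through the nonzero entry T[0,0,0] = -3.
The mode-1 fibre T[:,0,0] = [-3, -3] gives a = [1, 1] (primitive direction); the mode-2 fibre T[0,:,0] = [-3, -9] gives b = [1, 3]; then c[k] = T[0,0,k] / (a[0]·b[0]) = [-3, 0, -1] / 1 = [-3, 0, -1].
Expanding [1, 1] ⊗ [1, 3] ⊗ [-3, 0, -1] reproduces all 12 entries of T, so T = [1, 1] ⊗ [1, 3] ⊗ [-3, 0, -1] and rank(T) ≤ 1.
Equivalently every frontal slice T[:,:,k] is c[k] times the rank-1 matrix [1, 1] ⊗ [1, 3]. So T has rank 1 (it is nonzero).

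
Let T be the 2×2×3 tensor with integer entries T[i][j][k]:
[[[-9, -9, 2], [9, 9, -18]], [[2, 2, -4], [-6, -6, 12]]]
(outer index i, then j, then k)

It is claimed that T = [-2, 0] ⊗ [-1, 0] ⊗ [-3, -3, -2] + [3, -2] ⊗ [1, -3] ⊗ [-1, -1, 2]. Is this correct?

Yes

Reconstruct entrywise from the claimed factors. For example, T[0,1,2] = -18 and Σₗ aₗ[0]bₗ[1]cₗ[2] = (-2)·(0)·(-2) + (3)·(-3)·(2) = -18; checking all 12 entries, every one matches. The claim holds.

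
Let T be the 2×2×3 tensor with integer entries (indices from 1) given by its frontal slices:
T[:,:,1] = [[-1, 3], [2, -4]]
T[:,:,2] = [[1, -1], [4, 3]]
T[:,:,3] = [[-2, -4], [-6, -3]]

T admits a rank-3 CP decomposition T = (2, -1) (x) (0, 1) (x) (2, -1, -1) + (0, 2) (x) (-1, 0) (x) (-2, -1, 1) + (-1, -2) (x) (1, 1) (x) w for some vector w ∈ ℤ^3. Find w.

w = (1, -1, 2)

Subtract the known terms from T to get the rank-1 residual R = (-1, -2) (x) (1, 1) (x) w, so R[i,j,k] = a[i]·b[j]·w[k]. Pick indices with nonzero a[1]·b[1] = (-1)·(1) = -1. Only the fibre through (1,1,·) is needed: R[1,1,:] = T[1,1,:] − Σₗ aₗ[1]bₗ[1]cₗ = [-1, 1, -2] − (2)·(0)·(2, -1, -1) − (0)·(-1)·(-2, -1, 1) = [-1, 1, -2]. Then w[k] = R[1,1,k] / -1 for each k, giving w = [-1, 1, -2] / -1 = (1, -1, 2).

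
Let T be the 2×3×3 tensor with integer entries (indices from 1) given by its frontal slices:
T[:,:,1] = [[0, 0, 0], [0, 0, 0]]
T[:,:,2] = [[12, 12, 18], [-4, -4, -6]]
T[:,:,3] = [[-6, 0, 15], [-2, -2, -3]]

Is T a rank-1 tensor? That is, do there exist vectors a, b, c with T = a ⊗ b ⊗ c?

The mode-2 unfolding of T (rows indexed by j, columns by (i,k) = (1,1), (1,2), (1,3), (2,1), (2,2), (2,3)) is [[0, 12, -6, 0, -4, -2], [0, 12, 0, 0, -4, -2], [0, 18, 15, 0, -6, -3]].
There the 2×2 minor on rows j ∈ {1, 2}, columns (i,k) ∈ {(1,2), (1,3)} is det [[12, -6], [12, 0]] = 72 ≠ 0, so this unfolding has rank ≥ 2; CP rank is at least every unfolding rank, so rank(T) ≥ 2.
In particular rank(T) ≥ 2 > 1, so T is not rank-1.

No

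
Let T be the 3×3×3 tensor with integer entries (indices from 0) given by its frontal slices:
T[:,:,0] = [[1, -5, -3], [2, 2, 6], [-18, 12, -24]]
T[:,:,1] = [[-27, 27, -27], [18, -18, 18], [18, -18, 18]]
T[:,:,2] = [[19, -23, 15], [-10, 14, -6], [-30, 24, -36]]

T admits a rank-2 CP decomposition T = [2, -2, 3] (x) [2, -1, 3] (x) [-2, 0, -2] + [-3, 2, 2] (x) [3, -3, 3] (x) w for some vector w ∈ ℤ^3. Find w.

w = [-1, 3, -3]

Subtract the known terms from T to get the rank-1 residual R = [-3, 2, 2] (x) [3, -3, 3] (x) w, so R[i,j,k] = a[i]·b[j]·w[k]. Pick indices with nonzero a[0]·b[0] = (-3)·(3) = -9. Only the fibre through (0,0,·) is needed: R[0,0,:] = T[0,0,:] − Σₗ aₗ[0]bₗ[0]cₗ = [1, -27, 19] − (2)·(2)·[-2, 0, -2] = [9, -27, 27]. Then w[k] = R[0,0,k] / -9 for each k, giving w = [9, -27, 27] / -9 = [-1, 3, -3].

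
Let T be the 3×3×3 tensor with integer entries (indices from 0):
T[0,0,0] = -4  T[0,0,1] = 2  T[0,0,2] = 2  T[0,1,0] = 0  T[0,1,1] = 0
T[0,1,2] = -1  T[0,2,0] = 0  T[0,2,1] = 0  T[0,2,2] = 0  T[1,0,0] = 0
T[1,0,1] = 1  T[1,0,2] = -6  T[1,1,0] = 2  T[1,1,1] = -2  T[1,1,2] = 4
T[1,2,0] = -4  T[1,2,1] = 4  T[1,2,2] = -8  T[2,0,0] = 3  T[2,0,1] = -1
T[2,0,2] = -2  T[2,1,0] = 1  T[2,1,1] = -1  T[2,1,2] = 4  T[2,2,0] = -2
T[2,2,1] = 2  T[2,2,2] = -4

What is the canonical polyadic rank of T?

Lower bound: the mode-3 unfolding of T (rows indexed by k, columns by (i,j) = (0,0), (0,1), (0,2), (1,0), (1,1), (1,2), (2,0), (2,1), (2,2)) is [[-4, 0, 0, 0, 2, -4, 3, 1, -2], [2, 0, 0, 1, -2, 4, -1, -1, 2], [2, -1, 0, -6, 4, -8, -2, 4, -4]].
There the 3×3 minor on rows k ∈ {0, 1, 2}, columns (i,j) ∈ {(0,0), (0,1), (1,0)} is det [[-4, 0, 0], [2, 0, 1], [2, -1, -6]] = -4 ≠ 0, so this unfolding has rank ≥ 3; CP rank is at least every unfolding rank, so rank(T) ≥ 3. (Unfolding ranks only ever bound the CP rank from below — rank(T) can be strictly larger than all of them — so the matching upper bound has to come from an explicit 3-term decomposition.)
Upper bound: T is a sum of 3 rank-1 terms, T = [0, 2, 1] (x) [1, -1, 2] (x) [-1, 1, -2] + [1, 0, -2] (x) [2, 1, 0] (x) [0, 0, -1] + [2, -1, -2] (x) [1, 0, 0] (x) [-2, 1, 2] (one valid choice — decompositions are not unique — normalised so each a, b is primitive with positive first nonzero entry; check it by expanding all entries), so rank(T) ≤ 3.
These bounds meet, so rank(T) = 3.

3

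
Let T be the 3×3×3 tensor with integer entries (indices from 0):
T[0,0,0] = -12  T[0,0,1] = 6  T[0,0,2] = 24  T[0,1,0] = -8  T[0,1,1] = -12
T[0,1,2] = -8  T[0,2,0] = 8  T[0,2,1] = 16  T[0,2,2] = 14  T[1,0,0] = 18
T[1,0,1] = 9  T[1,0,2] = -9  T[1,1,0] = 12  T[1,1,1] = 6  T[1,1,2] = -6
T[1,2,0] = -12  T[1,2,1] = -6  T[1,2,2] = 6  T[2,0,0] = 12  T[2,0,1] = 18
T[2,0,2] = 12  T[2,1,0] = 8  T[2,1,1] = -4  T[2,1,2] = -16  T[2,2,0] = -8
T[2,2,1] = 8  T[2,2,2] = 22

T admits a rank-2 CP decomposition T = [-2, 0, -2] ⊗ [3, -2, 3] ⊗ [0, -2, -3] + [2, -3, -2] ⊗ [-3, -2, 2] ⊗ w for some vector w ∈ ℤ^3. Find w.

w = [2, 1, -1]

Subtract the known terms from T to get the rank-1 residual R = [2, -3, -2] ⊗ [-3, -2, 2] ⊗ w, so R[i,j,k] = a[i]·b[j]·w[k]. Pick indices with nonzero a[0]·b[0] = (2)·(-3) = -6. Only the fibre through (0,0,·) is needed: R[0,0,:] = T[0,0,:] − Σₗ aₗ[0]bₗ[0]cₗ = [-12, 6, 24] − (-2)·(3)·[0, -2, -3] = [-12, -6, 6]. Then w[k] = R[0,0,k] / -6 for each k, giving w = [-12, -6, 6] / -6 = [2, 1, -1].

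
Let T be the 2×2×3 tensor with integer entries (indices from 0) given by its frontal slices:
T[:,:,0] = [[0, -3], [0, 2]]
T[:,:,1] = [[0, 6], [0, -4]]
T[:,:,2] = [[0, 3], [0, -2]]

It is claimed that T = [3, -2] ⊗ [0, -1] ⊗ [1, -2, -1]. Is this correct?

Yes

Reconstruct entrywise from the claimed factors. For example, T[0,1,1] = 6 and Σₗ aₗ[0]bₗ[1]cₗ[1] = (3)·(-1)·(-2) = 6; checking all 12 entries, every one matches. The claim holds.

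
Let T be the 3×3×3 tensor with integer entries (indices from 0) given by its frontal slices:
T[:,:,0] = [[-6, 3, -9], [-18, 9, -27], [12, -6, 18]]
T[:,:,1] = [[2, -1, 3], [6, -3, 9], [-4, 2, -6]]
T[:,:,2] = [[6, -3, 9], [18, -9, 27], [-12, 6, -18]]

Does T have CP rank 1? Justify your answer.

Yes

The mode-1 fibre T[:,0,0] = [-6, -18, 12] gives a = [1, 3, -2] (primitive direction); the mode-2 fibre T[0,:,0] = [-6, 3, -9] gives b = [2, -1, 3]; then c[k] = T[0,0,k] / (a[0]·b[0]) = [-6, 2, 6] / 2 = [-3, 1, 3].
Expanding [1, 3, -2] ⊗ [2, -1, 3] ⊗ [-3, 1, 3] reproduces all 27 entries of T, so T = [1, 3, -2] ⊗ [2, -1, 3] ⊗ [-3, 1, 3] and rank(T) ≤ 1.
Equivalently every frontal slice T[:,:,k] is c[k] times the rank-1 matrix [1, 3, -2] ⊗ [2, -1, 3]. So T has rank 1 (it is nonzero).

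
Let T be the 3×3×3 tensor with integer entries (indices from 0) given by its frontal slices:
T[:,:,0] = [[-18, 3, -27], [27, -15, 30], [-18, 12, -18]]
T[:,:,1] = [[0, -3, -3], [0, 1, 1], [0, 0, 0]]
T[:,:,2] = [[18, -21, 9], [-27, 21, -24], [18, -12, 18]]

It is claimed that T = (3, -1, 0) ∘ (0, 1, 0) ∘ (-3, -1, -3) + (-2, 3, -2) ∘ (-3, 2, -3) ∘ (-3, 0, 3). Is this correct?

No

Reconstruct entry (0,2,0) from the claimed factors: Σₗ aₗ[0]bₗ[2]cₗ[0] = (3)·(0)·(-3) + (-2)·(-3)·(-3) = -18, but T[0,2,0] = -27. The claim is false.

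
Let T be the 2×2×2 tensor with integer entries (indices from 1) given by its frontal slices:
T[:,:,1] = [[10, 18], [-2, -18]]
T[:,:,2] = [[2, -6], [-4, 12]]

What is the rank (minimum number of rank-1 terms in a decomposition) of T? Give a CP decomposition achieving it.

Lower bound: in the mode-2 unfolding of T (rows indexed by j, columns by (i,k)) the 2×2 minor on rows j ∈ {1, 2}, columns (i,k) ∈ {(1,1), (1,2)} is det [[10, 2], [18, -6]] = -96 ≠ 0, so that unfolding has rank ≥ 2 and hence rank(T) ≥ 2 (CP rank is at least every unfolding rank, though it can be larger).
Upper bound: with S_k = T[:,:,k], the two rank-1 terms a₁b₁ᵀ, a₂b₂ᵀ are the rank-1 members of the pencil x·S₁ + y·S₂.
det(x·S₁ + y·S₂) is −144·x² + 144·xy = (-144)·(x − y)(x), vanishing at (x:y) = (1:1) and (0:1).
M₁ = S₁ + S₂ = [[12, 12], [-6, -6]] = 6·(2, -1)(1, 1)ᵀ and M₂ = S₂ = [[2, -6], [-4, 12]] = 2·(1, -2)(1, -3)ᵀ, so take a₁ = (2, -1), b₁ = (1, 1), a₂ = (1, -2), b₂ = (1, -3).
Each slice is an integer combination of E₁ = a₁b₁ᵀ and E₂ = a₂b₂ᵀ: S₁ = 6·E₁ − 2·E₂, S₂ = 2·E₂; reading off coefficients, c₁ = (6, 0) and c₂ = (-2, 2).
Hence T = (2, -1) ⊗ (1, 1) ⊗ (6, 0) + (1, -2) ⊗ (1, -3) ⊗ (-2, 2), so rank(T) ≤ 2.
These bounds meet, so rank(T) = 2.

rank(T) = 2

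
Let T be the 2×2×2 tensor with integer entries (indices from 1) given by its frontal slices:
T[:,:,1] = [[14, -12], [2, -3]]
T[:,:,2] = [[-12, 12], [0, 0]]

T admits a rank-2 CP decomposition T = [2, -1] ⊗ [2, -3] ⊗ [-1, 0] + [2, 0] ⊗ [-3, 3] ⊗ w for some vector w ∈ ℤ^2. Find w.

Subtract the known terms from T to get the rank-1 residual R = [2, 0] ⊗ [-3, 3] ⊗ w, so R[i,j,k] = a[i]·b[j]·w[k]. Pick indices with nonzero a[1]·b[1] = (2)·(-3) = -6. Only the fibre through (1,1,·) is needed: R[1,1,:] = T[1,1,:] − Σₗ aₗ[1]bₗ[1]cₗ = [14, -12] − (2)·(2)·[-1, 0] = [18, -12]. Then w[k] = R[1,1,k] / -6 for each k, giving w = [18, -12] / -6 = [-3, 2].

w = [-3, 2]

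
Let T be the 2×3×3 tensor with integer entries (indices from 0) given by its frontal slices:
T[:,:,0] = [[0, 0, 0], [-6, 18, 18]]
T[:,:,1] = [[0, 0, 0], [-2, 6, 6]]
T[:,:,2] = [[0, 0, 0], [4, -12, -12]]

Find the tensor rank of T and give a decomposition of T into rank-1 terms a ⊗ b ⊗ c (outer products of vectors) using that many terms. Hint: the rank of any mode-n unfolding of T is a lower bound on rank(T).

Lower bound: T ≠ 0 (e.g. T[1,0,0] = -6), so rank(T) ≥ 1.
Upper bound: if T = a ⊗ b ⊗ c then every fibre of T is a multiple of the corresponding factor, so read the factors off the fibres through the nonzero entry T[1,0,0] = -6.
The mode-1 fibre T[:,0,0] = [0, -6] gives a = [0, 1] (primitive direction); the mode-2 fibre T[1,:,0] = [-6, 18, 18] gives b = [1, -3, -3]; then c[k] = T[1,0,k] / (a[1]·b[0]) = [-6, -2, 4] / 1 = [-6, -2, 4].
Expanding [0, 1] ⊗ [1, -3, -3] ⊗ [-6, -2, 4] reproduces all 18 entries of T, so T = [0, 1] ⊗ [1, -3, -3] ⊗ [-6, -2, 4] and rank(T) ≤ 1.
These bounds meet, so rank(T) = 1.

rank(T) = 1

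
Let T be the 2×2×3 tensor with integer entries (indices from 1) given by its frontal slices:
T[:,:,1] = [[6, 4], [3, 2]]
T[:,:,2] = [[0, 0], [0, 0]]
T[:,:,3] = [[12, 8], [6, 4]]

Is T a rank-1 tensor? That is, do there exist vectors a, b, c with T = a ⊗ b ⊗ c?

Yes

If T = a ⊗ b ⊗ c then every fibre of T is a multiple of the corresponding factor, so read the factors off the fibres through the nonzero entry T[1,1,1] = 6.
The mode-1 fibre T[:,1,1] = [6, 3] gives a = [2, 1] (primitive direction); the mode-2 fibre T[1,:,1] = [6, 4] gives b = [3, 2]; then c[k] = T[1,1,k] / (a[1]·b[1]) = [6, 0, 12] / 6 = [1, 0, 2].
Expanding [2, 1] ⊗ [3, 2] ⊗ [1, 0, 2] reproduces all 12 entries of T, so T = [2, 1] ⊗ [3, 2] ⊗ [1, 0, 2] and rank(T) ≤ 1.
Equivalently every frontal slice T[:,:,k] is c[k] times the rank-1 matrix [2, 1] ⊗ [3, 2]. So T has rank 1 (it is nonzero).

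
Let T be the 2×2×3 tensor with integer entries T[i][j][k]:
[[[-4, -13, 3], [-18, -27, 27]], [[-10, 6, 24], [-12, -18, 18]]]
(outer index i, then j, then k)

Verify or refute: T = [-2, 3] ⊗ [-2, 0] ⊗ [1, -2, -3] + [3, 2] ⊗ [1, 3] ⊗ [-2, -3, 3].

No

Reconstruct entry (0,0,0) from the claimed factors: Σₗ aₗ[0]bₗ[0]cₗ[0] = (-2)·(-2)·(1) + (3)·(1)·(-2) = -2, but T[0,0,0] = -4. The claim is false.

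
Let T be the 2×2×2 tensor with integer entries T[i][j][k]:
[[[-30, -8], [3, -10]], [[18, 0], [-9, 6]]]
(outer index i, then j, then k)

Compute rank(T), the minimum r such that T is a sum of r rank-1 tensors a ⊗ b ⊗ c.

Lower bound: the mode-3 unfolding of T (rows indexed by k, columns by (i,j) = (0,0), (0,1), (1,0), (1,1)) is [[-30, 3, 18, -9], [-8, -10, 0, 6]].
There the 2×2 minor on rows k ∈ {0, 1}, columns (i,j) ∈ {(0,0), (0,1)} is det [[-30, 3], [-8, -10]] = 324 ≠ 0, so this unfolding has rank ≥ 2; CP rank is at least every unfolding rank, so rank(T) ≥ 2. (Unfolding ranks only ever bound the CP rank from below — rank(T) can be strictly larger than all of them — so the matching upper bound has to come from an explicit 2-term decomposition.)
Upper bound — finding two terms. Write S_k = T[:,:,k] for the frontal slices: S₀ = [[-30, 3], [18, -9]], S₁ = [[-8, -10], [0, 6]].
If T = a₁ ⊗ b₁ ⊗ c₁ + a₂ ⊗ b₂ ⊗ c₂ then each S_k = c₁[k]·a₁b₁ᵀ + c₂[k]·a₂b₂ᵀ. S₀ and S₁ are linearly independent, so a₁b₁ᵀ and a₂b₂ᵀ must span the same plane of matrices: they are the rank-1 matrices of the form x·S₀ + y·S₁.
det(x·S₀ + y·S₁) is 216·x² + 72·xy − 48·y² = 24·(3·x + 2·y)(3·x − y), vanishing at (x:y) = (2:-3) and (1:3).
M₁ = 2·S₀ − 3·S₁ = [[-36, 36], [36, -36]] = (-36)·[1, -1][1, -1]ᵀ and M₂ = S₀ + 3·S₁ = [[-54, -27], [18, 9]] = (-9)·[3, -1][2, 1]ᵀ, so take a₁ = [1, -1], b₁ = [1, -1], a₂ = [3, -1], b₂ = [2, 1].
Each slice is an integer combination of E₁ = a₁b₁ᵀ and E₂ = a₂b₂ᵀ: S₀ = −12·E₁ − 3·E₂, S₁ = 4·E₁ − 2·E₂; reading off coefficients, c₁ = [-12, 4] and c₂ = [-3, -2].
Hence T = [1, -1] ⊗ [1, -1] ⊗ [-12, 4] + [3, -1] ⊗ [2, 1] ⊗ [-3, -2], so rank(T) ≤ 2.
These bounds meet, so rank(T) = 2.
Check entry T[0,0,0] = -30: (1)·(1)·(-12) + (3)·(2)·(-3) = -30.

2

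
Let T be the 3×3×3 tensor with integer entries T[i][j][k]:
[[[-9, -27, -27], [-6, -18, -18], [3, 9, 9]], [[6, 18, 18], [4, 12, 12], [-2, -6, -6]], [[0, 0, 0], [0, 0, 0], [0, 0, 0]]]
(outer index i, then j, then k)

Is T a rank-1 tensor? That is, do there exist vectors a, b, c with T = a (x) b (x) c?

Yes

If T = a (x) b (x) c then every fibre of T is a multiple of the corresponding factor, so read the factors off the fibres through the nonzero entry T[0,0,0] = -9.
The mode-1 fibre T[:,0,0] = [-9, 6, 0] gives a = (3, -2, 0) (primitive direction); the mode-2 fibre T[0,:,0] = [-9, -6, 3] gives b = (3, 2, -1); then c[k] = T[0,0,k] / (a[0]·b[0]) = [-9, -27, -27] / 9 = (-1, -3, -3).
Expanding (3, -2, 0) (x) (3, 2, -1) (x) (-1, -3, -3) reproduces all 27 entries of T, so T = (3, -2, 0) (x) (3, 2, -1) (x) (-1, -3, -3) and rank(T) ≤ 1.
Equivalently every frontal slice T[:,:,k] is c[k] times the rank-1 matrix (3, -2, 0) (x) (3, 2, -1). So T has rank 1 (it is nonzero).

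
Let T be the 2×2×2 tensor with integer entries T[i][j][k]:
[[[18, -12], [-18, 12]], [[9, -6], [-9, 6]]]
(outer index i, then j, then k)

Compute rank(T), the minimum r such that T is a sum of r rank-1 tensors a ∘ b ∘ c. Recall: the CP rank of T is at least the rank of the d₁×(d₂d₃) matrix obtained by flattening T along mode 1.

1

Lower bound: T ≠ 0 (e.g. T[0,0,0] = 18), so rank(T) ≥ 1.
Upper bound: if T = a ∘ b ∘ c then every fibre of T is a multiple of the corresponding factor, so read the factors off the fibres through the nonzero entry T[0,0,0] = 18.
The mode-1 fibre T[:,0,0] = [18, 9] gives a = [2, 1] (primitive direction); the mode-2 fibre T[0,:,0] = [18, -18] gives b = [1, -1]; then c[k] = T[0,0,k] / (a[0]·b[0]) = [18, -12] / 2 = [9, -6].
Expanding [2, 1] ∘ [1, -1] ∘ [9, -6] reproduces all 8 entries of T, so T = [2, 1] ∘ [1, -1] ∘ [9, -6] and rank(T) ≤ 1.
These bounds meet, so rank(T) = 1.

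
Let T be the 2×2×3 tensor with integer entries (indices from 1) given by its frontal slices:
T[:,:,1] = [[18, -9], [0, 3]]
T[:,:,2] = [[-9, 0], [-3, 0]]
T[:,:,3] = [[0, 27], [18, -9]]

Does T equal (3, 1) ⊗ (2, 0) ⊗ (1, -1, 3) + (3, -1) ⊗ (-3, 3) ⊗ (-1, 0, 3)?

Reconstruct entry (1,1,1) from the claimed factors: Σₗ aₗ[1]bₗ[1]cₗ[1] = (3)·(2)·(1) + (3)·(-3)·(-1) = 15, but T[1,1,1] = 18. The claim is false.

No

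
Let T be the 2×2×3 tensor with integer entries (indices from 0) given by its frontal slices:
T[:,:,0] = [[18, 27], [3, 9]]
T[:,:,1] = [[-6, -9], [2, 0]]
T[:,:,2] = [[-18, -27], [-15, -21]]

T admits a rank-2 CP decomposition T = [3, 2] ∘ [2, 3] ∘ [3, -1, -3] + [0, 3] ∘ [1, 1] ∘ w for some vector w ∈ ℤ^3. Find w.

Subtract the known terms from T to get the rank-1 residual R = [0, 3] ∘ [1, 1] ∘ w, so R[i,j,k] = a[i]·b[j]·w[k]. Pick indices with nonzero a[1]·b[0] = (3)·(1) = 3. Only the fibre through (1,0,·) is needed: R[1,0,:] = T[1,0,:] − Σₗ aₗ[1]bₗ[0]cₗ = [3, 2, -15] − (2)·(2)·[3, -1, -3] = [-9, 6, -3]. Then w[k] = R[1,0,k] / 3 for each k, giving w = [-9, 6, -3] / 3 = [-3, 2, -1].

w = [-3, 2, -1]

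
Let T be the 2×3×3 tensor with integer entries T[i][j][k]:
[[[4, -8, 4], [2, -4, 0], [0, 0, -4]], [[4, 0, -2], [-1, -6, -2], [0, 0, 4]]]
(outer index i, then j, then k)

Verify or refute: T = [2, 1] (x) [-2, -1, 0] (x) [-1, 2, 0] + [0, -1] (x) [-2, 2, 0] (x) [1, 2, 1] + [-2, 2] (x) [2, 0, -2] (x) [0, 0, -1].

Yes

Reconstruct entrywise from the claimed factors. For example, T[0,0,2] = 4 and Σₗ aₗ[0]bₗ[0]cₗ[2] = (2)·(-2)·(0) + (0)·(-2)·(1) + (-2)·(2)·(-1) = 4; checking all 18 entries, every one matches. The claim holds.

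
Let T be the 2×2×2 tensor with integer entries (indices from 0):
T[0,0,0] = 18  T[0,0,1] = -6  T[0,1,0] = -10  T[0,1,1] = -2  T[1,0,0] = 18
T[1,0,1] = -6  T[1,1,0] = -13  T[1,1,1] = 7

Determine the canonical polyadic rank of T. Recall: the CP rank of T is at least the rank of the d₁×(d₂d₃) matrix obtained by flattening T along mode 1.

Lower bound: the mode-1 unfolding of T (rows indexed by i, columns by (j,k) = (0,0), (0,1), (1,0), (1,1)) is [[18, -6, -10, -2], [18, -6, -13, 7]].
There the 2×2 minor on rows i ∈ {0, 1}, columns (j,k) ∈ {(0,0), (1,0)} is det [[18, -10], [18, -13]] = -54 ≠ 0, so this unfolding has rank ≥ 2; CP rank is at least every unfolding rank, so rank(T) ≥ 2. (Flattening ranks never certify an upper bound on CP rank; for that we must actually write T with 2 rank-1 terms.)
Upper bound — finding two terms. Write S_k = T[:,:,k] for the frontal slices: S₀ = [[18, -10], [18, -13]], S₁ = [[-6, -2], [-6, 7]].
If T = a₁ (x) b₁ (x) c₁ + a₂ (x) b₂ (x) c₂ then each S_k = c₁[k]·a₁b₁ᵀ + c₂[k]·a₂b₂ᵀ. S₀ and S₁ are linearly independent, so a₁b₁ᵀ and a₂b₂ᵀ must span the same plane of matrices: they are the rank-1 matrices of the form x·S₀ + y·S₁.
det(x·S₀ + y·S₁) is −54·x² + 180·xy − 54·y² = (-18)·(x − 3·y)(3·x − y), vanishing at (x:y) = (3:1) and (1:3).
M₁ = 3·S₀ + S₁ = [[48, -32], [48, -32]] = 16·(1, 1)(3, -2)ᵀ and M₂ = S₀ + 3·S₁ = [[0, -16], [0, 8]] = (-8)·(2, -1)(0, 1)ᵀ, so take a₁ = (1, 1), b₁ = (3, -2), a₂ = (2, -1), b₂ = (0, 1).
Each slice is an integer combination of E₁ = a₁b₁ᵀ and E₂ = a₂b₂ᵀ: S₀ = 6·E₁ + E₂, S₁ = −2·E₁ − 3·E₂; reading off coefficients, c₁ = (6, -2) and c₂ = (1, -3).
Hence T = (1, 1) (x) (3, -2) (x) (6, -2) + (2, -1) (x) (0, 1) (x) (1, -3), so rank(T) ≤ 2.
These bounds meet, so rank(T) = 2.

2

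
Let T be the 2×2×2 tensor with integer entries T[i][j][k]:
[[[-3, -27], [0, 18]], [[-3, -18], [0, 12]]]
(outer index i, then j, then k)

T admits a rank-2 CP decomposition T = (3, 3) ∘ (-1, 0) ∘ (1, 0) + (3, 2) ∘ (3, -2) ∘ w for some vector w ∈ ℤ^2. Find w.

Subtract the known terms from T to get the rank-1 residual R = (3, 2) ∘ (3, -2) ∘ w, so R[i,j,k] = a[i]·b[j]·w[k]. Pick indices with nonzero a[0]·b[0] = (3)·(3) = 9. Only the fibre through (0,0,·) is needed: R[0,0,:] = T[0,0,:] − Σₗ aₗ[0]bₗ[0]cₗ = [-3, -27] − (3)·(-1)·(1, 0) = [0, -27]. Then w[k] = R[0,0,k] / 9 for each k, giving w = [0, -27] / 9 = (0, -3).

w = (0, -3)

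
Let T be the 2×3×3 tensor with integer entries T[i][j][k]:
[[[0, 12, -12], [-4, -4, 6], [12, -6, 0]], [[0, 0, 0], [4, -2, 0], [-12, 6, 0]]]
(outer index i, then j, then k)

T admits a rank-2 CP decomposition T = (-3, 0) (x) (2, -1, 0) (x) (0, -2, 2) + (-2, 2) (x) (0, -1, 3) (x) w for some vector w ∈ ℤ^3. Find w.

Subtract the known terms from T to get the rank-1 residual R = (-2, 2) (x) (0, -1, 3) (x) w, so R[i,j,k] = a[i]·b[j]·w[k]. Pick indices with nonzero a[0]·b[1] = (-2)·(-1) = 2. Only the fibre through (0,1,·) is needed: R[0,1,:] = T[0,1,:] − Σₗ aₗ[0]bₗ[1]cₗ = [-4, -4, 6] − (-3)·(-1)·(0, -2, 2) = [-4, 2, 0]. Then w[k] = R[0,1,k] / 2 for each k, giving w = [-4, 2, 0] / 2 = (-2, 1, 0).

w = (-2, 1, 0)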